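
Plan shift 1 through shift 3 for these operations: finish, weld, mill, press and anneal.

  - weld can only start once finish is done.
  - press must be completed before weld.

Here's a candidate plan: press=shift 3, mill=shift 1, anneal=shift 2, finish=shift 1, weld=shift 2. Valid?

Invalid. press must be completed before weld.

weld can only start once finish is done — holds.
press must be completed before weld — violated.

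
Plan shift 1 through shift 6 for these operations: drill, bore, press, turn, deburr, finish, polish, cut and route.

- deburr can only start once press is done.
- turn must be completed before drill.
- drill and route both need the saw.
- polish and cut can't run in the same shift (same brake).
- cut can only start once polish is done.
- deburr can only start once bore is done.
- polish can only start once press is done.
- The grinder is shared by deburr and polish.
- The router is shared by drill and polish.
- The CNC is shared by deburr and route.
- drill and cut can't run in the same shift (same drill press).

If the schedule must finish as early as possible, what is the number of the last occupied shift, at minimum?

The precedence chain requires at least 3 distinct shifts.
Could 3 shifts be enough, i.e. nothing placed later than shift 3? No: deburr must come after bore (at shift 1 or later) → {shift 2, shift 3}; press must come before deburr (at shift 3 or earlier) → {shift 1, shift 2}; polish must come after press (at shift 1 or later) → {shift 2, shift 3}; cut must come after polish (at shift 2 or later) → {shift 3}; polish must come before cut (at shift 3 or earlier) → {shift 2}; drill must come after turn (at shift 1 or later) → {shift 2, shift 3}; drill can't share with cut (shift 3) → {shift 2}; polish can't share with drill (shift 2) → nothing is left.
So 3 shifts is not enough.
4 works (last occupied shift: shift 4): for example press in shift 1, bore in shift 1, polish in shift 3, cut in shift 4, finish in shift 1, drill in shift 2, turn in shift 1, deburr in shift 2, route in shift 1.

4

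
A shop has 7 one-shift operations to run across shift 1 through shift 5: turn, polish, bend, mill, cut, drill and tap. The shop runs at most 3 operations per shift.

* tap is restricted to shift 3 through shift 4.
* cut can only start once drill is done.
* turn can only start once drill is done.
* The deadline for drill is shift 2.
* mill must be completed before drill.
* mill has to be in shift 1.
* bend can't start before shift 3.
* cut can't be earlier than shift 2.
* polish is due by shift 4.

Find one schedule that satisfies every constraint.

tap in shift 3; polish in shift 1; mill in shift 1; turn in shift 4; bend in shift 3; drill in shift 2; cut in shift 3

Checking: mill(shift 1) before drill(shift 2); drill(shift 2) before turn(shift 4); drill(shift 2) before cut(shift 3); tap=shift 3 in [shift 3,shift 4]; bend=shift 3 in [shift 3,shift 5]; polish=shift 1 in [shift 1,shift 4]; mill=shift 1 in [shift 1,shift 1]; cut=shift 3 in [shift 2,shift 5]; drill=shift 2 in [shift 1,shift 2]; max 3 per shift (cap 3).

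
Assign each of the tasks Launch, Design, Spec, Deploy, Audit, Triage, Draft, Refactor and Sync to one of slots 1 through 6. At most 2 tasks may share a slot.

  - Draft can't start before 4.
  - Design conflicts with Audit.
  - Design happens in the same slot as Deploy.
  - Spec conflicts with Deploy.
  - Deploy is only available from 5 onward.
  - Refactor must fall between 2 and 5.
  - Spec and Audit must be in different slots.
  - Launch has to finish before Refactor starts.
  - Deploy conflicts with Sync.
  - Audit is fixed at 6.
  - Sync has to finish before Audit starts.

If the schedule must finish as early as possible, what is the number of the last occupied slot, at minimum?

slot 6

The precedence chain requires at least 2 distinct slots.
With at most 2 per slot and 9 tasks, at least 5 slots are needed.
Audit can't be placed before 6, so the schedule must run through at least slot 6.
6 works (last occupied slot: 6): for example Deploy -> 5, Triage -> 3, Design -> 5, Sync -> 1, Spec -> 2, Launch -> 1, Refactor -> 2, Audit -> 6, Draft -> 4.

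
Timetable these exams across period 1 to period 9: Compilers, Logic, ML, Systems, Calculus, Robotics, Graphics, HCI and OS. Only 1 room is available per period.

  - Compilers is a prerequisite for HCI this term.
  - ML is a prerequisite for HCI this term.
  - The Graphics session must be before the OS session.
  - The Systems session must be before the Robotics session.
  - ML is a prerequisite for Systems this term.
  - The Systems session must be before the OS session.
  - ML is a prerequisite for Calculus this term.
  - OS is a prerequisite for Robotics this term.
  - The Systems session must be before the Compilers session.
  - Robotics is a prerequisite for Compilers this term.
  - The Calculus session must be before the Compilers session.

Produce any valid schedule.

HCI in period 8; OS in period 4; Graphics in period 3; Robotics in period 5; Compilers in period 7; ML in period 1; Logic in period 9; Systems in period 2; Calculus in period 6

Checking: ML(period 1) before Calculus(period 6); OS(period 4) before Robotics(period 5); Robotics(period 5) before Compilers(period 7); ML(period 1) before Systems(period 2); Systems(period 2) before OS(period 4); ML(period 1) before HCI(period 8); Compilers(period 7) before HCI(period 8); Calculus(period 6) before Compilers(period 7); Graphics(period 3) before OS(period 4); Systems(period 2) before Compilers(period 7); Systems(period 2) before Robotics(period 5); max 1 per period (cap 1).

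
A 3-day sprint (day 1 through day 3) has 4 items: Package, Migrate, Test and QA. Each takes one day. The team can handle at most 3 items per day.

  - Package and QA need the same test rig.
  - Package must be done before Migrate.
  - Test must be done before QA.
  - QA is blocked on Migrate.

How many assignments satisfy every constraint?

Enumerating: Test=day 1; QA=day 3; Migrate=day 2; Package=day 1 | Test -> day 2, Migrate -> day 2, QA -> day 3, Package -> day 1.

2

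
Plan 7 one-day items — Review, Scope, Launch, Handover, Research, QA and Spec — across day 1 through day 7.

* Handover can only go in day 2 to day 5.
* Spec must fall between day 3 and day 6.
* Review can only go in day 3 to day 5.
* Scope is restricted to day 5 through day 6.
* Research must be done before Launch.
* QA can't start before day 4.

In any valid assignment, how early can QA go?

day 4

QA is available from day 4.
QA at day 4 is achievable: Review in day 3; Launch in day 2; Handover in day 2; Scope in day 5; Research in day 1; QA in day 4; Spec in day 3.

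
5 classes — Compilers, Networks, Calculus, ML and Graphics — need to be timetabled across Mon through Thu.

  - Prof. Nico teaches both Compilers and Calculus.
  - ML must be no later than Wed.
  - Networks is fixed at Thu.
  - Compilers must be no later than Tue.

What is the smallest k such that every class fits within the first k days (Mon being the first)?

Networks can't be placed before Thu — that is day 4 counting from Mon — so the schedule must run through at least 4 days.
4 works (last occupied day: Thu): for example ML -> Mon; Graphics -> Mon; Calculus -> Tue; Networks -> Thu; Compilers -> Mon.

4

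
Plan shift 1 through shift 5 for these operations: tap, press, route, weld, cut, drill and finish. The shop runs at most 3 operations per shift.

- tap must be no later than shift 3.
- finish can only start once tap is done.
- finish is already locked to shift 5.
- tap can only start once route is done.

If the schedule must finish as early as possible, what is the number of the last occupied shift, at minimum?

shift 5

The precedence chain requires at least 3 distinct shifts.
With at most 3 per shift and 7 operations, at least 3 shifts are needed.
finish can't be placed before shift 5, so the schedule must run through at least shift 5.
5 works (last occupied shift: shift 5): for example finish in shift 5; route in shift 1; tap in shift 2; weld in shift 1; press in shift 1; cut in shift 2; drill in shift 2.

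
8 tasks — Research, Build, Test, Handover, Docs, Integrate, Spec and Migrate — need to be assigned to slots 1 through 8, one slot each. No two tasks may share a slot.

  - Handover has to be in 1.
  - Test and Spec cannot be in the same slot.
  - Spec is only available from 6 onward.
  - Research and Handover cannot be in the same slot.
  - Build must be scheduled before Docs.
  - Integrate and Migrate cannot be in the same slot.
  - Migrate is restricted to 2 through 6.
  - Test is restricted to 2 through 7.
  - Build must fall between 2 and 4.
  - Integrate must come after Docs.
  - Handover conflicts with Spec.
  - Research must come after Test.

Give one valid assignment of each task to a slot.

Research in 7, Spec in 6, Integrate in 8, Build in 2, Handover in 1, Migrate in 3, Test in 4, Docs in 5

Checking: Build(2) before Docs(5); Docs(5) before Integrate(8); Test(4) before Research(7); Test(4) != Spec(6); Integrate(8) != Migrate(3); Handover(1) != Spec(6); Research(7) != Handover(1); Migrate=3 in [2,6]; Handover=1 in [1,1]; Build=2 in [2,4]; Test=4 in [2,7]; Spec=6 in [6,8]; max 1 per slot (cap 1).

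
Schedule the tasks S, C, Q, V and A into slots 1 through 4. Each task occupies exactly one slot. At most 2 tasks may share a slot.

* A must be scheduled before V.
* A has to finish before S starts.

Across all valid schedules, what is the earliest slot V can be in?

2

Precedence pushes V to at least 2.
V at 2 is achievable: V in 2, S in 2, C in 1, A in 1, Q in 3.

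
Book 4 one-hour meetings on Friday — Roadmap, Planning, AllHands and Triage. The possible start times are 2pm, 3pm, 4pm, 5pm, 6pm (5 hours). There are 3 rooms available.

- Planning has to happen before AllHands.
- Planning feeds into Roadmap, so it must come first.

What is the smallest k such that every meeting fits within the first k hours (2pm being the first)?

2 hours

The precedence chain requires at least 2 distinct hours.
With at most 3 per hour and 4 meetings, at least 2 hours are needed.
2 works (last occupied hour: 3pm): for example Triage=2pm; Roadmap=3pm; AllHands=3pm; Planning=2pm.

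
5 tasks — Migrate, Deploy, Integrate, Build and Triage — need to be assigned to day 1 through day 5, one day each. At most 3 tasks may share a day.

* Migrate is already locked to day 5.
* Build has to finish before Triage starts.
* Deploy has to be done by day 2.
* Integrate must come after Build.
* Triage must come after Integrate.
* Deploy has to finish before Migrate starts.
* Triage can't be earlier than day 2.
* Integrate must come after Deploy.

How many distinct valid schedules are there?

17

Splitting on Deploy: it can be day 1 (10), day 2 (7). Listing each branch's schedules as (Migrate, Integrate, Build, Triage) by day number:
Deploy=day 1: (5,2,1,3) (5,2,1,4) (5,2,1,5) (5,3,1,4) (5,3,1,5) (5,3,2,4) (5,3,2,5) (5,4,1,5) (5,4,2,5) (5,4,3,5) — 10.
Deploy=day 2: (5,3,1,4) (5,3,1,5) (5,3,2,4) (5,3,2,5) (5,4,1,5) (5,4,2,5) (5,4,3,5) — 7.
Summing: 10 + 7 = 17.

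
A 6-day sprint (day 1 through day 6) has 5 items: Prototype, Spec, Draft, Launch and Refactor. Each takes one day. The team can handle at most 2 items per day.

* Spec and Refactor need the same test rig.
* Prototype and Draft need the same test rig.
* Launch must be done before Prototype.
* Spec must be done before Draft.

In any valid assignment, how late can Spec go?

day 5

Downstream work caps Spec at day 5.
Spec at day 5 is achievable: Launch=day 1; Draft=day 6; Refactor=day 1; Prototype=day 2; Spec=day 5.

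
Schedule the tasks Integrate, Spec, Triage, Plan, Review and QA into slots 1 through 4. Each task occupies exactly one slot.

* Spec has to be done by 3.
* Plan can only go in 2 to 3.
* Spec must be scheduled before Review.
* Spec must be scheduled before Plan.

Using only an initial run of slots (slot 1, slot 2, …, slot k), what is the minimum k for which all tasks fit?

The precedence chain requires at least 2 distinct slots.
2 works (last occupied slot: 2): for example Triage -> 1, Integrate -> 1, QA -> 1, Spec -> 1, Review -> 2, Plan -> 2.

2 slots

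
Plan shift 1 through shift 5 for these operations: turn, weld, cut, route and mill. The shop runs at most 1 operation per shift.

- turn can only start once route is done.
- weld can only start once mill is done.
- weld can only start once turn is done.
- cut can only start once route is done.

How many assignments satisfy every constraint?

11

Splitting on turn: it can be shift 2 (3), shift 3 (5), shift 4 (3). Listing each branch's schedules as (weld, cut, route, mill) by shift number:
turn=shift 2: (4,5,1,3) (5,3,1,4) (5,4,1,3) — 3.
turn=shift 3: (4,5,1,2) (4,5,2,1) (5,2,1,4) (5,4,1,2) (5,4,2,1) — 5.
turn=shift 4: (5,2,1,3) (5,3,1,2) (5,3,2,1) — 3.
Summing: 3 + 5 + 3 = 11.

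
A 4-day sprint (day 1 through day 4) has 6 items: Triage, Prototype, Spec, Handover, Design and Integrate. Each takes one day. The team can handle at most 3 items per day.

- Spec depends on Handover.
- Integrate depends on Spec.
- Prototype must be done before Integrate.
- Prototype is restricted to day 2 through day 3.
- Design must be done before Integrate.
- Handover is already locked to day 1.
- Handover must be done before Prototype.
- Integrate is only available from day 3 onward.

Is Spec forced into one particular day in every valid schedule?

No

Spec can be day 2 (e.g. Handover=day 1; Triage=day 1; Integrate=day 3; Design=day 1; Prototype=day 2; Spec=day 2) or day 3 (e.g. Design=day 1, Handover=day 1, Integrate=day 4, Prototype=day 2, Spec=day 3, Triage=day 1).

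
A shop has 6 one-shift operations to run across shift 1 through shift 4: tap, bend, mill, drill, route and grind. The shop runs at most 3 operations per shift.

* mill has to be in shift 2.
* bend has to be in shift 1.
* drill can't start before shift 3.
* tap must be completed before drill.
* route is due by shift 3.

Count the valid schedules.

56

Splitting on tap: it can be shift 1 (22), shift 2 (22), shift 3 (12). Listing each branch's schedules as (bend, mill, drill, route, grind) by shift number:
tap=shift 1: (1,2,3,1,2) (1,2,3,1,3) (1,2,3,1,4) (1,2,3,2,1) (1,2,3,2,2) (1,2,3,2,3) (1,2,3,2,4) (1,2,3,3,1) (1,2,3,3,2) (1,2,3,3,3) (1,2,3,3,4) (1,2,4,1,2) (1,2,4,1,3) (1,2,4,1,4) (1,2,4,2,1) (1,2,4,2,2) (1,2,4,2,3) (1,2,4,2,4) (1,2,4,3,1) (1,2,4,3,2) (1,2,4,3,3) (1,2,4,3,4) — 22.
tap=shift 2: (1,2,3,1,1) (1,2,3,1,2) (1,2,3,1,3) (1,2,3,1,4) (1,2,3,2,1) (1,2,3,2,3) (1,2,3,2,4) (1,2,3,3,1) (1,2,3,3,2) (1,2,3,3,3) (1,2,3,3,4) (1,2,4,1,1) (1,2,4,1,2) (1,2,4,1,3) (1,2,4,1,4) (1,2,4,2,1) (1,2,4,2,3) (1,2,4,2,4) (1,2,4,3,1) (1,2,4,3,2) (1,2,4,3,3) (1,2,4,3,4) — 22.
tap=shift 3: (1,2,4,1,1) (1,2,4,1,2) (1,2,4,1,3) (1,2,4,1,4) (1,2,4,2,1) (1,2,4,2,2) (1,2,4,2,3) (1,2,4,2,4) (1,2,4,3,1) (1,2,4,3,2) (1,2,4,3,3) (1,2,4,3,4) — 12.
Summing: 22 + 22 + 12 = 56.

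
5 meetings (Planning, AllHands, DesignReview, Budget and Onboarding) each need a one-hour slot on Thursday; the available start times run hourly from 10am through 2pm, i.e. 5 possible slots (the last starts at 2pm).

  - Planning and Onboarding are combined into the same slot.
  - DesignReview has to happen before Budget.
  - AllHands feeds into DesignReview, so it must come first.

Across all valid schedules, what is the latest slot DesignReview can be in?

Precedence pushes DesignReview to at least 11am; downstream work caps DesignReview at 1pm.
DesignReview at 1pm is achievable: DesignReview in 1pm; Planning in 10am; Onboarding in 10am; AllHands in 10am; Budget in 2pm.

1pm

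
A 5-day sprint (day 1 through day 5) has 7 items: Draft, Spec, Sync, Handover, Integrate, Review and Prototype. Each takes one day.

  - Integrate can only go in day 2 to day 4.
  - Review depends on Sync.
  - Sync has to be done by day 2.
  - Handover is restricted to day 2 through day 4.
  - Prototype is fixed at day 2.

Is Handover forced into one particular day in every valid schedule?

Handover can be day 2 (e.g. Sync -> day 1; Integrate -> day 2; Spec -> day 1; Draft -> day 1; Handover -> day 2; Review -> day 2; Prototype -> day 2) or day 3 (e.g. Prototype=day 2, Sync=day 1, Integrate=day 2, Handover=day 3, Spec=day 1, Draft=day 1, Review=day 2).

No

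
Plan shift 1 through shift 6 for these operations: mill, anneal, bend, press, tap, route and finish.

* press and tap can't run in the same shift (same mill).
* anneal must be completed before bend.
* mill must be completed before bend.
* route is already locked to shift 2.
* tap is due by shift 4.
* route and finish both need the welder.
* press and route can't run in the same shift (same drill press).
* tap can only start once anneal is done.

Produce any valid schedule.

finish in shift 1, mill in shift 1, press in shift 1, tap in shift 2, route in shift 2, bend in shift 2, anneal in shift 1

Checking: mill(shift 1) before bend(shift 2); anneal(shift 1) before bend(shift 2); anneal(shift 1) before tap(shift 2); press(shift 1) != tap(shift 2); press(shift 1) != route(shift 2); route(shift 2) != finish(shift 1); route=shift 2 in [shift 2,shift 2]; tap=shift 2 in [shift 1,shift 4].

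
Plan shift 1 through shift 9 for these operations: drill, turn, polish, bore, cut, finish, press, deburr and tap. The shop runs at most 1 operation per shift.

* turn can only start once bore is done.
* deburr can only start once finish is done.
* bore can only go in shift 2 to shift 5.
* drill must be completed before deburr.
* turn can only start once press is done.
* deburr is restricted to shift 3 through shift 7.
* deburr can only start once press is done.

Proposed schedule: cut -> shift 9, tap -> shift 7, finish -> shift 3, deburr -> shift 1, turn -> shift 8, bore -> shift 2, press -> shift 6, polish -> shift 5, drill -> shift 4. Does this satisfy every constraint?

deburr is restricted to shift 3 through shift 7 — violated.
drill must be completed before deburr — violated.
turn can only start once bore is done — holds.
deburr can only start once finish is done — violated.
turn can only start once press is done — holds.
bore can only go in shift 2 to shift 5 — holds.
deburr can only start once press is done — violated.
The shop runs at most 1 operation per shift — holds.

No — it violates: deburr can only start once press is done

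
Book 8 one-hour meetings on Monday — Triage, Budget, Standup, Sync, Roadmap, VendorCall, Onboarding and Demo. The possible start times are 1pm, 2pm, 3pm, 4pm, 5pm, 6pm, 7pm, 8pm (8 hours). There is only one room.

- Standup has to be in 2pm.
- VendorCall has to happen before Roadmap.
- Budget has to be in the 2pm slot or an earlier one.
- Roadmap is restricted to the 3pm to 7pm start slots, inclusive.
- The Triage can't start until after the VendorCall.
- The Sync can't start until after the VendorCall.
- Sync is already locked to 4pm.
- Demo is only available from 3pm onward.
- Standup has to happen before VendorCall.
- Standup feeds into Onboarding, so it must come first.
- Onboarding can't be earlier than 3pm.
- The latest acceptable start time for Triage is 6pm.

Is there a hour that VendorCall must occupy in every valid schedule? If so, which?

3pm

Standup is fixed at 2pm and must come before VendorCall, so VendorCall is at least 3pm.
Sync is fixed at 4pm and must come after VendorCall, so VendorCall is at most 3pm.
So VendorCall must be 3pm.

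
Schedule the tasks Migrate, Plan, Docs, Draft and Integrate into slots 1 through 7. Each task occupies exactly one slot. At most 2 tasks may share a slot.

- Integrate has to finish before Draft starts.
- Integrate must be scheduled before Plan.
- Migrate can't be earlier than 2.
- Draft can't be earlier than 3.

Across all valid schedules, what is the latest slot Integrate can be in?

Downstream work caps Integrate at 6.
Integrate at 6 is achievable: Plan in 7; Docs in 1; Draft in 7; Migrate in 2; Integrate in 6.

6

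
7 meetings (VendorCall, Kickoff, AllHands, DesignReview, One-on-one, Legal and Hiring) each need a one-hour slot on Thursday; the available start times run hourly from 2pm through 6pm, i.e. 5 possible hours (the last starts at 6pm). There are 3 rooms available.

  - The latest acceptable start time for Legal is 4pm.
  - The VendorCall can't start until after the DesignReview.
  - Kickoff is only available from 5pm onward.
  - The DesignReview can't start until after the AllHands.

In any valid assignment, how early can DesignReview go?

Precedence pushes DesignReview to at least 3pm; downstream work caps DesignReview at 5pm.
DesignReview at 3pm is achievable: One-on-one -> 2pm; VendorCall -> 4pm; Legal -> 2pm; Hiring -> 3pm; Kickoff -> 5pm; AllHands -> 2pm; DesignReview -> 3pm.

3pm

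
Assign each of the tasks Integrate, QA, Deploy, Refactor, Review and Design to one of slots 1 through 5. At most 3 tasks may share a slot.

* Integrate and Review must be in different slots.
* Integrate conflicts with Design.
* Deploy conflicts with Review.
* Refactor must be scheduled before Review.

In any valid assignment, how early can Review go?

2

Precedence pushes Review to at least 2.
Review at 2 is achievable: Review=2; Design=2; Integrate=1; Deploy=3; QA=1; Refactor=1.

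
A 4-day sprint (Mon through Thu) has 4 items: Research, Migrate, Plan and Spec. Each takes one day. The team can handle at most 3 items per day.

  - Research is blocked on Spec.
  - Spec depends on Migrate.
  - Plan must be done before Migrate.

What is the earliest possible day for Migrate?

Tue

Precedence pushes Migrate to at least Tue; downstream work caps Migrate at Tue.
Migrate at Tue is achievable: Migrate -> Tue; Research -> Thu; Plan -> Mon; Spec -> Wed.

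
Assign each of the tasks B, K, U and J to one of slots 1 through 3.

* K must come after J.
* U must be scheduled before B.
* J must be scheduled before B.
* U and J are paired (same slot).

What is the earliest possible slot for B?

2

Precedence pushes B to at least 2.
B at 2 is achievable: J in 1, U in 1, B in 2, K in 2.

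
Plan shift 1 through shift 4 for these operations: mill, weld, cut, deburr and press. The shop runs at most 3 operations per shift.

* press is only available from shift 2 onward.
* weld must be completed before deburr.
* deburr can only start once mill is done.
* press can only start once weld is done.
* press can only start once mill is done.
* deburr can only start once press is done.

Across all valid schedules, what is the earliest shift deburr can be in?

shift 3

Precedence pushes deburr to at least shift 3.
deburr at shift 3 is achievable: cut=shift 1; weld=shift 1; deburr=shift 3; mill=shift 1; press=shift 2.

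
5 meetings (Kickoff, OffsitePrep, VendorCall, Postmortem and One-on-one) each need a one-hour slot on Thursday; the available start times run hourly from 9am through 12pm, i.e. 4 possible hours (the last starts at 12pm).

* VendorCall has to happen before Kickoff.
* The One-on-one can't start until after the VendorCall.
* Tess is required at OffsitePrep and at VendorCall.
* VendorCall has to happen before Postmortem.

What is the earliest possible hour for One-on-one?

Precedence pushes One-on-one to at least 10am.
One-on-one at 10am is achievable: Postmortem in 10am, OffsitePrep in 10am, VendorCall in 9am, One-on-one in 10am, Kickoff in 10am.

10am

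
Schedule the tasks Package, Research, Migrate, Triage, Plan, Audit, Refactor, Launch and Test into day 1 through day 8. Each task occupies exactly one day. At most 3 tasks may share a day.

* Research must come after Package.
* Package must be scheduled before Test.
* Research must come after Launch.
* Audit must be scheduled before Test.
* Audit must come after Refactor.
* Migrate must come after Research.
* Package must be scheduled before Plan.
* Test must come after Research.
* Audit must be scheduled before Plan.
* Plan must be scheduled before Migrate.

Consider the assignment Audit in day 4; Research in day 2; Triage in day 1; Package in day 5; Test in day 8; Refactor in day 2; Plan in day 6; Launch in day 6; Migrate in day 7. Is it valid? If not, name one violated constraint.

No. Research must come after Launch is not satisfied.

Plan must be scheduled before Migrate — holds.
Package must be scheduled before Plan — holds.
Migrate must come after Research — holds.
At most 3 tasks may share a day — holds.
Audit must come after Refactor — holds.
Package must be scheduled before Test — holds.
Audit must be scheduled before Plan — holds.
Audit must be scheduled before Test — holds.
Research must come after Package — violated.
Test must come after Research — holds.
Research must come after Launch — violated.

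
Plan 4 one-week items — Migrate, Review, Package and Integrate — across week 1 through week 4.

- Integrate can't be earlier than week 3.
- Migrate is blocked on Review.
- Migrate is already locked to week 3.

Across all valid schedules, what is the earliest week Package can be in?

week 1

Package at week 1 is achievable: Review -> week 1; Migrate -> week 3; Integrate -> week 3; Package -> week 1.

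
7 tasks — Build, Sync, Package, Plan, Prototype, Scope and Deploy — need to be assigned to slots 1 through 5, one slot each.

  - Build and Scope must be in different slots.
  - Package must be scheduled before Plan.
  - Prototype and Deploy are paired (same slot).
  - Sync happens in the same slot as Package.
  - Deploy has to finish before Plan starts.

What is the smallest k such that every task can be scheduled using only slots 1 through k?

The precedence chain requires at least 2 distinct slots.
2 works (last occupied slot: 2): for example Deploy -> 1; Scope -> 2; Build -> 1; Plan -> 2; Package -> 1; Sync -> 1; Prototype -> 1.

2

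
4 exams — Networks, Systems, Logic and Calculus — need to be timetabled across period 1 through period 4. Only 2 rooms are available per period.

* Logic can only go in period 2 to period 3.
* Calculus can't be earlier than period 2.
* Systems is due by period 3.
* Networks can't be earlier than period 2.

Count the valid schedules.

38

Splitting on Networks: it can be period 2 (11), period 3 (11), period 4 (16). Listing each branch's schedules as (Systems, Logic, Calculus) by period number:
Networks=period 2: (1,2,3) (1,2,4) (1,3,2) (1,3,3) (1,3,4) (2,3,3) (2,3,4) (3,2,3) (3,2,4) (3,3,2) (3,3,4) — 11.
Networks=period 3: (1,2,2) (1,2,3) (1,2,4) (1,3,2) (1,3,4) (2,2,3) (2,2,4) (2,3,2) (2,3,4) (3,2,2) (3,2,4) — 11.
Networks=period 4: (1,2,2) (1,2,3) (1,2,4) (1,3,2) (1,3,3) (1,3,4) (2,2,3) (2,2,4) (2,3,2) (2,3,3) (2,3,4) (3,2,2) (3,2,3) (3,2,4) (3,3,2) (3,3,4) — 16.
Summing: 11 + 11 + 16 = 38.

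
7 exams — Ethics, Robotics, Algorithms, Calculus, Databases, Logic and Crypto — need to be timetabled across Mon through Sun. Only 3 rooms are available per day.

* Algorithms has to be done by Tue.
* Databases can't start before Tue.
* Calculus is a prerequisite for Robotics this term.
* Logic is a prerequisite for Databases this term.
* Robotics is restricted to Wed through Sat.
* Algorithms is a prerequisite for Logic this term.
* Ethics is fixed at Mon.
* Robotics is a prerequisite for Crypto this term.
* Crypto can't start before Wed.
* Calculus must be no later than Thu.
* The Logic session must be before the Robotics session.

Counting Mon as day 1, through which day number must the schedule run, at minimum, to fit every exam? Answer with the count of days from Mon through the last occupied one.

4

The precedence chain requires at least 4 distinct days.
With at most 3 per day and 7 exams, at least 3 days are needed.
4 works (last occupied day: Thu): for example Ethics -> Mon; Logic -> Tue; Algorithms -> Mon; Calculus -> Mon; Databases -> Wed; Robotics -> Wed; Crypto -> Thu.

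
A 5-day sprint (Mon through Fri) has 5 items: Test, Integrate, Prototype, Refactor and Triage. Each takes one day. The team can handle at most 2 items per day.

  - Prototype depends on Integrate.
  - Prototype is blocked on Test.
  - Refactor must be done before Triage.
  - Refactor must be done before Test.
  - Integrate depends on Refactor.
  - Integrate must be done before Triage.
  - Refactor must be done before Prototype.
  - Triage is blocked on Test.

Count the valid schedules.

34

Splitting on Test: it can be Tue (14), Wed (14), Thu (6). Listing each branch's schedules as (Integrate, Prototype, Refactor, Triage):
Test=Tue: (Tue,Wed,Mon,Wed) (Tue,Wed,Mon,Thu) (Tue,Wed,Mon,Fri) (Tue,Thu,Mon,Wed) (Tue,Thu,Mon,Thu) (Tue,Thu,Mon,Fri) (Tue,Fri,Mon,Wed) (Tue,Fri,Mon,Thu) (Tue,Fri,Mon,Fri) (Wed,Thu,Mon,Thu) (Wed,Thu,Mon,Fri) (Wed,Fri,Mon,Thu) (Wed,Fri,Mon,Fri) (Thu,Fri,Mon,Fri) — 14.
Test=Wed: (Tue,Thu,Mon,Thu) (Tue,Thu,Mon,Fri) (Tue,Fri,Mon,Thu) (Tue,Fri,Mon,Fri) (Wed,Thu,Mon,Thu) (Wed,Thu,Mon,Fri) (Wed,Thu,Tue,Thu) (Wed,Thu,Tue,Fri) (Wed,Fri,Mon,Thu) (Wed,Fri,Mon,Fri) (Wed,Fri,Tue,Thu) (Wed,Fri,Tue,Fri) (Thu,Fri,Mon,Fri) (Thu,Fri,Tue,Fri) — 14.
Test=Thu: (Tue,Fri,Mon,Fri) (Wed,Fri,Mon,Fri) (Wed,Fri,Tue,Fri) (Thu,Fri,Mon,Fri) (Thu,Fri,Tue,Fri) (Thu,Fri,Wed,Fri) — 6.
Summing: 14 + 14 + 6 = 34.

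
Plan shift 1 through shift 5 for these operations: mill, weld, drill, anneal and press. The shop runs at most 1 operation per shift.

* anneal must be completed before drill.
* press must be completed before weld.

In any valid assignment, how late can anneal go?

shift 4

Downstream work caps anneal at shift 4.
anneal at shift 4 is achievable: mill=shift 3, drill=shift 5, anneal=shift 4, weld=shift 2, press=shift 1.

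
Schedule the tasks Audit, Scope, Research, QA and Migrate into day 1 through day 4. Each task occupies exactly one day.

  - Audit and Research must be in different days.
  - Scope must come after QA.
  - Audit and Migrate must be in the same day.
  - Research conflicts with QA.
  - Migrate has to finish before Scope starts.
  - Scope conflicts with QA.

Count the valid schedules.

34

Splitting on Audit: it can be day 1 (15), day 2 (12), day 3 (7). Listing each branch's schedules as (Scope, Research, QA, Migrate) by day number:
Audit=day 1: (2,2,1,1) (2,3,1,1) (2,4,1,1) (3,2,1,1) (3,3,1,1) (3,3,2,1) (3,4,1,1) (3,4,2,1) (4,2,1,1) (4,2,3,1) (4,3,1,1) (4,3,2,1) (4,4,1,1) (4,4,2,1) (4,4,3,1) — 15.
Audit=day 2: (3,1,2,2) (3,3,1,2) (3,3,2,2) (3,4,1,2) (3,4,2,2) (4,1,2,2) (4,1,3,2) (4,3,1,2) (4,3,2,2) (4,4,1,2) (4,4,2,2) (4,4,3,2) — 12.
Audit=day 3: (4,1,2,3) (4,1,3,3) (4,2,1,3) (4,2,3,3) (4,4,1,3) (4,4,2,3) (4,4,3,3) — 7.
Summing: 15 + 12 + 7 = 34.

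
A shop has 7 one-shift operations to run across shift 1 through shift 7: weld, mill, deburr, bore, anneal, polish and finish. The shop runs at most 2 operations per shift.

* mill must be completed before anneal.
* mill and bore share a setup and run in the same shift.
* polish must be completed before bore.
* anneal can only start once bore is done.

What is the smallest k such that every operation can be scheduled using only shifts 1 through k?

4

The precedence chain requires at least 3 distinct shifts.
With at most 2 per shift and 7 operations, at least 4 shifts are needed.
4 works (last occupied shift: shift 4): for example bore in shift 2, finish in shift 4, deburr in shift 3, mill in shift 2, polish in shift 1, anneal in shift 3, weld in shift 1.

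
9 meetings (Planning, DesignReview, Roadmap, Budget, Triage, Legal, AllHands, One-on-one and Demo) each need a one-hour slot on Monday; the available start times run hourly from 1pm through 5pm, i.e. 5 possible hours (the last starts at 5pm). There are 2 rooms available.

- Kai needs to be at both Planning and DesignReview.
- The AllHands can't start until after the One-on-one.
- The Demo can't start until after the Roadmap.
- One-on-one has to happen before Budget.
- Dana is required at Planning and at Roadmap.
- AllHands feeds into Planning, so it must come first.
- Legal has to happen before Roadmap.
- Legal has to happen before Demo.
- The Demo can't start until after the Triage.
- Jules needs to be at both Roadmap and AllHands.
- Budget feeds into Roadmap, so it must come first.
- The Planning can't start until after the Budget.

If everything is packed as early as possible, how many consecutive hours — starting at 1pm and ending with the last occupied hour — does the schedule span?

The precedence chain requires at least 4 distinct hours.
With at most 2 per hour and 9 meetings, at least 5 hours are needed.
5 works (last occupied hour: 5pm): for example One-on-one -> 1pm, Planning -> 4pm, Legal -> 1pm, Roadmap -> 3pm, DesignReview -> 5pm, Budget -> 2pm, Triage -> 3pm, Demo -> 4pm, AllHands -> 2pm.

5 hours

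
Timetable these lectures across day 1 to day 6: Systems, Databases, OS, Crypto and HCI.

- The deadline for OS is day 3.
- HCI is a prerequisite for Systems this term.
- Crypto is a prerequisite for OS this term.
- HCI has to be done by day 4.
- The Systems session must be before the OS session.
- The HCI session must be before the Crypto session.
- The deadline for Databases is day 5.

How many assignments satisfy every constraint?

5

Splitting on Databases: it can be day 1 (1), day 2 (1), day 3 (1), day 4 (1), day 5 (1). Listing each branch's schedules as (Systems, OS, Crypto, HCI) by day number:
Databases=day 1: (2,3,2,1) — 1.
Databases=day 2: (2,3,2,1) — 1.
Databases=day 3: (2,3,2,1) — 1.
Databases=day 4: (2,3,2,1) — 1.
Databases=day 5: (2,3,2,1) — 1.
Summing: 1 + 1 + 1 + 1 + 1 = 5.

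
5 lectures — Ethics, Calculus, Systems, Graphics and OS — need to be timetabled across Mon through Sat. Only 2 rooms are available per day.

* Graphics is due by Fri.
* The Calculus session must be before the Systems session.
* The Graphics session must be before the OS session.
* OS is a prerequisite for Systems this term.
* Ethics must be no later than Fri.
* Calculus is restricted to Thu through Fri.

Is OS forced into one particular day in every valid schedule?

OS can be Tue (e.g. Ethics -> Mon; OS -> Tue; Calculus -> Thu; Systems -> Fri; Graphics -> Mon) or Wed (e.g. OS -> Wed, Calculus -> Thu, Systems -> Fri, Ethics -> Mon, Graphics -> Mon).

No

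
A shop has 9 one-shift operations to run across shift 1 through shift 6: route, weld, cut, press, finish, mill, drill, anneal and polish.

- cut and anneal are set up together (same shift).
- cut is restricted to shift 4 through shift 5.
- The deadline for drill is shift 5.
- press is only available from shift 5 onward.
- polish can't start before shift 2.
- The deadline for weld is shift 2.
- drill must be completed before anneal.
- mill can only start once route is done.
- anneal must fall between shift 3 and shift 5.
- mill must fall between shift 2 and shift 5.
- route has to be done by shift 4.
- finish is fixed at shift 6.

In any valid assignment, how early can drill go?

Drill's own window allows nothing later than shift 5; downstream work caps drill at shift 4.
drill at shift 1 is achievable: mill=shift 2; anneal=shift 4; route=shift 1; press=shift 5; cut=shift 4; finish=shift 6; drill=shift 1; weld=shift 1; polish=shift 2.

shift 1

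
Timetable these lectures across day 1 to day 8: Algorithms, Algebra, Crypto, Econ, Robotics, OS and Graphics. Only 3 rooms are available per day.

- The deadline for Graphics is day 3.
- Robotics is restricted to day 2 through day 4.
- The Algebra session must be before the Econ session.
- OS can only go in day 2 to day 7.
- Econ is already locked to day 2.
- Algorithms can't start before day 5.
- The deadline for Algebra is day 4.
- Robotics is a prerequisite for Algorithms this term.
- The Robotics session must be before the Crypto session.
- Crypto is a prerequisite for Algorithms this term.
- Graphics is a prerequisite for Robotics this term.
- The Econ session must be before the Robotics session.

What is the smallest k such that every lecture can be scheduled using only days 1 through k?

5 days

The precedence chain requires at least 5 distinct days.
With at most 3 per day and 7 lectures, at least 3 days are needed.
5 works (last occupied day: day 5): for example Econ -> day 2, Robotics -> day 3, OS -> day 2, Algebra -> day 1, Graphics -> day 1, Crypto -> day 4, Algorithms -> day 5.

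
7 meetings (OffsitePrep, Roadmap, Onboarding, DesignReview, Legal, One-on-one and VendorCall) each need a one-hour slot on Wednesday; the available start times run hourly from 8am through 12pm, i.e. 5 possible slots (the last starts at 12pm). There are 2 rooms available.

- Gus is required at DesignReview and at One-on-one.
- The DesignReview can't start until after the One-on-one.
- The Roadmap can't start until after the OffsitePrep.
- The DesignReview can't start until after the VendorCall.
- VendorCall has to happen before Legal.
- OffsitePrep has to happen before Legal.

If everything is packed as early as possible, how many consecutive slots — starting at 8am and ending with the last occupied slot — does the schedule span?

4

The precedence chain requires at least 2 distinct slots.
With at most 2 per slot and 7 meetings, at least 4 slots are needed.
4 works (last occupied slot: 11am): for example DesignReview in 10am; Roadmap in 10am; VendorCall in 8am; Legal in 9am; OffsitePrep in 8am; Onboarding in 11am; One-on-one in 9am.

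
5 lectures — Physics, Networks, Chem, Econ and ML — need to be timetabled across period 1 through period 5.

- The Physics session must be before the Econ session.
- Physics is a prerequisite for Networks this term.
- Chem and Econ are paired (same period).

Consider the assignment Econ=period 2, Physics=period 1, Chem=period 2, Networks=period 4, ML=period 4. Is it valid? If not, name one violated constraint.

The Physics session must be before the Econ session — holds.
Physics is a prerequisite for Networks this term — holds.
Chem and Econ are paired (same period) — holds.

Yes, all constraints hold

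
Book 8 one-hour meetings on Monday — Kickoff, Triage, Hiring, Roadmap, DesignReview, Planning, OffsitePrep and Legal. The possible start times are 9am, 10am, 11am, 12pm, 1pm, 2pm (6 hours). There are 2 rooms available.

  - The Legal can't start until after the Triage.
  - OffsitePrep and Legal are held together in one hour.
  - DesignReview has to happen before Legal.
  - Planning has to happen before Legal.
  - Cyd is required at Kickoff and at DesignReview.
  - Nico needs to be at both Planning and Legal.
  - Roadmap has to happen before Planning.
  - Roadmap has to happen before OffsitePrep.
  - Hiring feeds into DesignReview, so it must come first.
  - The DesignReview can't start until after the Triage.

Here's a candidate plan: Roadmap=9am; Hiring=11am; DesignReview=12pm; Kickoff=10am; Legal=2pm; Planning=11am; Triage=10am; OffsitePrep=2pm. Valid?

The Legal can't start until after the Triage — holds.
OffsitePrep and Legal are held together in one hour — holds.
The DesignReview can't start until after the Triage — holds.
Roadmap has to happen before Planning — holds.
Roadmap has to happen before OffsitePrep — holds.
Planning has to happen before Legal — holds.
There are 2 rooms available — holds.
Cyd is required at Kickoff and at DesignReview — holds.
Hiring feeds into DesignReview, so it must come first — holds.
Nico needs to be at both Planning and Legal — holds.
DesignReview has to happen before Legal — holds.

Yes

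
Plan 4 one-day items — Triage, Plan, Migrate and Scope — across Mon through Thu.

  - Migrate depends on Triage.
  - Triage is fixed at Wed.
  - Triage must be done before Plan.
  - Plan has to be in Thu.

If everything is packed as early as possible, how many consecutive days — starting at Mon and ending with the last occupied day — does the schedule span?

The precedence chain requires at least 2 distinct days.
Plan can't be placed before Thu — that is day 4 counting from Mon — so the schedule must run through at least 4 days.
4 works (last occupied day: Thu): for example Plan=Thu; Migrate=Thu; Scope=Mon; Triage=Wed.

4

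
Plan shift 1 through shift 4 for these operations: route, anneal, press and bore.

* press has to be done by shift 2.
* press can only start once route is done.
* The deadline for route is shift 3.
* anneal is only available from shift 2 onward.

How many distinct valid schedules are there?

Splitting on anneal: it can be shift 2 (4), shift 3 (4), shift 4 (4). Listing each branch's schedules as (route, press, bore) by shift number:
anneal=shift 2: (1,2,1) (1,2,2) (1,2,3) (1,2,4) — 4.
anneal=shift 3: (1,2,1) (1,2,2) (1,2,3) (1,2,4) — 4.
anneal=shift 4: (1,2,1) (1,2,2) (1,2,3) (1,2,4) — 4.
Summing: 4 + 4 + 4 = 12.

12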